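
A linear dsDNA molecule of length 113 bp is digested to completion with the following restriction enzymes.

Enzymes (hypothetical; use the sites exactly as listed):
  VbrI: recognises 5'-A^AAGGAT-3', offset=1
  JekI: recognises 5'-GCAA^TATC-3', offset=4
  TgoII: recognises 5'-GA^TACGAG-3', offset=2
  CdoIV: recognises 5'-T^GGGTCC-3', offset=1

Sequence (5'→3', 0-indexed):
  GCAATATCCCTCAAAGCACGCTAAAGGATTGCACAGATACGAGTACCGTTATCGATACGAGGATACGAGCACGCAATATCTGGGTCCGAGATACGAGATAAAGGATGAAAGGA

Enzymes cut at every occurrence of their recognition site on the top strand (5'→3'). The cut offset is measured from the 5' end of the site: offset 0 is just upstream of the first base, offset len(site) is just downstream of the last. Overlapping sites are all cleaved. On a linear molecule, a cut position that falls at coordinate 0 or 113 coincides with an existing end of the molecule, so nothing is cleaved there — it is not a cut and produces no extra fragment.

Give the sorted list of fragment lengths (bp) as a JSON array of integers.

[4,5,8,9,10,13,13,14,18,19]

Per-enzyme occurrences:
  VbrI AAAGGAT/1: at [22, 99] ⇒ [23, 100]
  JekI GCAATATC/4: at [0, 72] ⇒ [4, 76]
  TgoII GATACGAG/2: at [35, 53, 61, 89] ⇒ [37, 55, 63, 91]
  CdoIV TGGGTCC/1: at [80] ⇒ [81]

Pooled cuts: [4, 23, 37, 55, 63, 76, 81, 91, 100]

Fragments:
  [0,4): 4 bp
  [4,23): 19 bp
  [23,37): 14 bp
  [37,55): 18 bp
  [55,63): 8 bp
  [63,76): 13 bp
  [76,81): 5 bp
  [81,91): 10 bp
  [91,100): 9 bp
  [100,113): 13 bp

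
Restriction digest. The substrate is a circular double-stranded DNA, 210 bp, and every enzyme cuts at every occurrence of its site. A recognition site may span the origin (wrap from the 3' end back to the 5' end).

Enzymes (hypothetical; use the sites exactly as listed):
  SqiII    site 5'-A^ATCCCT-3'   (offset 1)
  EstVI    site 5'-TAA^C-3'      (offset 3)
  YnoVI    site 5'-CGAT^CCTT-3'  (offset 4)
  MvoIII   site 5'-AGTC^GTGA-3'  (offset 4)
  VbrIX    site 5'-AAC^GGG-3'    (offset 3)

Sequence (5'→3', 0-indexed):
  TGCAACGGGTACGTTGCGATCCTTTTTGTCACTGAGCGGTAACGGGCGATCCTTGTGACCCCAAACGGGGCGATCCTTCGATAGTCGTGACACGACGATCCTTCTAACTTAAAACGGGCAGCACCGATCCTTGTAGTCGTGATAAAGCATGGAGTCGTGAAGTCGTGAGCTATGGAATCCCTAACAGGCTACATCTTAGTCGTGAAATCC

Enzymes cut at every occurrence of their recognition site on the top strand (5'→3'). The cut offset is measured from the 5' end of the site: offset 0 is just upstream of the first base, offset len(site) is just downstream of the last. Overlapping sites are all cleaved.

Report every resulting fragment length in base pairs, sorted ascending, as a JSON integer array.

[1,7,8,8,8,8,8,10,12,12,13,13,14,15,16,17,18,22]

Site scan:
  SqiII AATCCCT/1: at [175] ⇒ [176]
  EstVI TAAC/3: at [39, 104, 181] ⇒ [42, 107, 184]
  YnoVI CGATCCTT/4: at [16, 46, 70, 95, 124] ⇒ [20, 50, 74, 99, 128]
  MvoIII AGTCGTGA/4: at [82, 134, 152, 160, 197] ⇒ [86, 138, 156, 164, 201]
  VbrIX AACGGG/3: at [3, 40, 63, 112] ⇒ [6, 43, 66, 115]

All cut coordinates (distinct, sorted): [6, 20, 42, 43, 50, 66, 74, 86, 99, 107, 115, 128, 138, 156, 164, 176, 184, 201]

Fragments:
  6→20: 14 bp
  20→42: 22 bp
  42→43: 1 bp
  43→50: 7 bp
  50→66: 16 bp
  66→74: 8 bp
  74→86: 12 bp
  86→99: 13 bp
  99→107: 8 bp
  107→115: 8 bp
  115→128: 13 bp
  128→138: 10 bp
  138→156: 18 bp
  156→164: 8 bp
  164→176: 12 bp
  176→184: 8 bp
  184→201: 17 bp
  201→6 (wrap): 210-201+6 = 15 bp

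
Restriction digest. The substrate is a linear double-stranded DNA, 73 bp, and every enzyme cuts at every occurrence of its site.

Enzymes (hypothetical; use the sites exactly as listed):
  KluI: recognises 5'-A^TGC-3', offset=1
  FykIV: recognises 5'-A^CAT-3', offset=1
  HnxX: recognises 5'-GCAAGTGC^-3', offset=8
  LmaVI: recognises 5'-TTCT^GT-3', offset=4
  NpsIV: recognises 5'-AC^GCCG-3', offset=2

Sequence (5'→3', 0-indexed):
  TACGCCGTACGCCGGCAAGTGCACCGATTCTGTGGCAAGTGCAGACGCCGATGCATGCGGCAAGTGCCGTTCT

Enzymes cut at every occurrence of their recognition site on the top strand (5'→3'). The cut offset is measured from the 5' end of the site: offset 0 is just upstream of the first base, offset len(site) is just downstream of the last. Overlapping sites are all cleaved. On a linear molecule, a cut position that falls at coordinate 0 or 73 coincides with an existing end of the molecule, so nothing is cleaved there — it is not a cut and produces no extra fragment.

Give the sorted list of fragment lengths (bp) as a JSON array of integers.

[3,4,4,5,6,7,9,11,12,12]

Per-enzyme occurrences:
  KluI ATGC/1: at [50, 54] ⇒ [51, 55]
  FykIV (ACAT, off=1): no sites
  HnxX GCAAGTGC/8: at [14, 34, 59] ⇒ [22, 42, 67]
  LmaVI TTCTGT/4: at [27] ⇒ [31]
  NpsIV ACGCCG/2: at [1, 8, 44] ⇒ [3, 10, 46]

Pooled cuts: [3, 10, 22, 31, 42, 46, 51, 55, 67]

Fragment lengths:
  [0,3): 3 bp
  [3,10): 7 bp
  [10,22): 12 bp
  [22,31): 9 bp
  [31,42): 11 bp
  [42,46): 4 bp
  [46,51): 5 bp
  [51,55): 4 bp
  [55,67): 12 bp
  [67,73): 6 bp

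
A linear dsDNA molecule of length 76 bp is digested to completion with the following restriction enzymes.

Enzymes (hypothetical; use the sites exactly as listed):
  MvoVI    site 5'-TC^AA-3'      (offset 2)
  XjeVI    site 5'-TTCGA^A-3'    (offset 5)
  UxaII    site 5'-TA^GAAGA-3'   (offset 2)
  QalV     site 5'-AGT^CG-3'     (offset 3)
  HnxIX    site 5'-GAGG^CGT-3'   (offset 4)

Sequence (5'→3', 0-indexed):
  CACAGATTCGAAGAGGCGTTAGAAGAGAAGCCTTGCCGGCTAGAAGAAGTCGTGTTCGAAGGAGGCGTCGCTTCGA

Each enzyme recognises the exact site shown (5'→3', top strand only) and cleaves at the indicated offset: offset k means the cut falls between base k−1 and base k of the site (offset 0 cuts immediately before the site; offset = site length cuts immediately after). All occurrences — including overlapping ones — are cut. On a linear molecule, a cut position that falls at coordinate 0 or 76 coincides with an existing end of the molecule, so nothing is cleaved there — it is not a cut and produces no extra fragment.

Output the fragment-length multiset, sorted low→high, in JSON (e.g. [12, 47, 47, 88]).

Scan for sites:
  MvoVI (TCAA, off=2): no sites
  XjeVI TTCGAA/5: at [6, 54] ⇒ [11, 59]
  UxaII TAGAAGA/2: at [19, 40] ⇒ [21, 42]
  QalV AGTCG/3: at [47] ⇒ [50]
  HnxIX GAGGCGT/4: at [12, 61] ⇒ [16, 65]

Pooled cuts: [11, 16, 21, 42, 50, 59, 65]

Fragments:
  [0,11): 11 bp
  [11,16): 5 bp
  [16,21): 5 bp
  [21,42): 21 bp
  [42,50): 8 bp
  [50,59): 9 bp
  [59,65): 6 bp
  [65,76): 11 bp

[5,5,6,8,9,11,11,21]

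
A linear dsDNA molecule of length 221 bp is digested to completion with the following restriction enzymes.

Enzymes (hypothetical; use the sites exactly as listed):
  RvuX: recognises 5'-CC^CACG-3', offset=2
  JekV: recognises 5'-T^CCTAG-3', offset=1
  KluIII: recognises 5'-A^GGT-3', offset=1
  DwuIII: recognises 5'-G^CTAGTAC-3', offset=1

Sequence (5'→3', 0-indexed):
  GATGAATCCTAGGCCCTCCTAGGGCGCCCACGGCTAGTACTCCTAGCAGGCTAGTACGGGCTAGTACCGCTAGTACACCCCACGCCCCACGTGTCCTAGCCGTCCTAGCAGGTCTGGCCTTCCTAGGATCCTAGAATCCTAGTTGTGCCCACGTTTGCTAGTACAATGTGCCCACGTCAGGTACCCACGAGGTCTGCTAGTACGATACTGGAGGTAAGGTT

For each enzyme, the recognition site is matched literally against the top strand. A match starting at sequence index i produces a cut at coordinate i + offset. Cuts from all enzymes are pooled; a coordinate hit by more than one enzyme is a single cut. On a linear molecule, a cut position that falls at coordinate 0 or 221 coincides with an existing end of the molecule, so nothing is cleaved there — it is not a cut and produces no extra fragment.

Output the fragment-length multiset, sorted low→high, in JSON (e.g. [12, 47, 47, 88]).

Per-enzyme occurrences:
  RvuX CCCACG/2: at [26, 78, 85, 147, 170, 183] ⇒ [28, 80, 87, 149, 172, 185]
  JekV TCCTAG/1: at [6, 16, 40, 93, 102, 120, 128, 136] ⇒ [7, 17, 41, 94, 103, 121, 129, 137]
  KluIII AGGT/1: at [109, 178, 189, 211, 216] ⇒ [110, 179, 190, 212, 217]
  DwuIII GCTAGTAC/1: at [32, 49, 59, 68, 156, 195] ⇒ [33, 50, 60, 69, 157, 196]

All cut coordinates (distinct, sorted): [7, 17, 28, 33, 41, 50, 60, 69, 80, 87, 94, 103, 110, 121, 129, 137, 149, 157, 172, 179, 185, 190, 196, 212, 217]

Fragments:
  [0,7): 7 bp
  [7,17): 10 bp
  [17,28): 11 bp
  [28,33): 5 bp
  [33,41): 8 bp
  [41,50): 9 bp
  [50,60): 10 bp
  [60,69): 9 bp
  [69,80): 11 bp
  [80,87): 7 bp
  [87,94): 7 bp
  [94,103): 9 bp
  [103,110): 7 bp
  [110,121): 11 bp
  [121,129): 8 bp
  [129,137): 8 bp
  [137,149): 12 bp
  [149,157): 8 bp
  [157,172): 15 bp
  [172,179): 7 bp
  [179,185): 6 bp
  [185,190): 5 bp
  [190,196): 6 bp
  [196,212): 16 bp
  [212,217): 5 bp
  [217,221): 4 bp

[4,5,5,5,6,6,7,7,7,7,7,8,8,8,8,9,9,9,10,10,11,11,11,12,15,16]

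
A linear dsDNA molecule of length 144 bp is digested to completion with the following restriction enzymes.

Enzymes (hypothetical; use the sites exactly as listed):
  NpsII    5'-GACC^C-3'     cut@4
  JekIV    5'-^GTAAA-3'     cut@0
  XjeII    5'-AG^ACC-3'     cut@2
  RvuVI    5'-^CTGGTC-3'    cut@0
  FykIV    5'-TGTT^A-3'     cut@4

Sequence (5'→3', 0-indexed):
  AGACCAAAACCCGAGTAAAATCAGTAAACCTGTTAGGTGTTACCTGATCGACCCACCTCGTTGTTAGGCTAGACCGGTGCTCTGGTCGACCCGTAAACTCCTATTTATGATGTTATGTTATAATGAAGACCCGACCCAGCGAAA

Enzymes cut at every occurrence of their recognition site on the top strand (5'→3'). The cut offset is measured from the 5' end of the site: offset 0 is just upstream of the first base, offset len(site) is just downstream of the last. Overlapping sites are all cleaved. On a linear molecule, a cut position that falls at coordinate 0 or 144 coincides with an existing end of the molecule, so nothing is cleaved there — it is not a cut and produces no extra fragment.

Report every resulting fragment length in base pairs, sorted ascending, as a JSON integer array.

Site scan:
  NpsII GACCC/4: at [49, 87, 127, 132] ⇒ [53, 91, 131, 136]
  JekIV GTAAA/0: at [14, 23, 92] ⇒ [14, 23, 92]
  XjeII AGACC/2: at [0, 70, 126] ⇒ [2, 72, 128]
  RvuVI CTGGTC/0: at [81] ⇒ [81]
  FykIV TGTTA/4: at [30, 37, 61, 110, 115] ⇒ [34, 41, 65, 114, 119]

Pooled cuts: [2, 14, 23, 34, 41, 53, 65, 72, 81, 91, 92, 114, 119, 128, 131, 136]

Fragments:
  [0,2): 2 bp
  [2,14): 12 bp
  [14,23): 9 bp
  [23,34): 11 bp
  [34,41): 7 bp
  [41,53): 12 bp
  [53,65): 12 bp
  [65,72): 7 bp
  [72,81): 9 bp
  [81,91): 10 bp
  [91,92): 1 bp
  [92,114): 22 bp
  [114,119): 5 bp
  [119,128): 9 bp
  [128,131): 3 bp
  [131,136): 5 bp
  [136,144): 8 bp

[1,2,3,5,5,7,7,8,9,9,9,10,11,12,12,12,22]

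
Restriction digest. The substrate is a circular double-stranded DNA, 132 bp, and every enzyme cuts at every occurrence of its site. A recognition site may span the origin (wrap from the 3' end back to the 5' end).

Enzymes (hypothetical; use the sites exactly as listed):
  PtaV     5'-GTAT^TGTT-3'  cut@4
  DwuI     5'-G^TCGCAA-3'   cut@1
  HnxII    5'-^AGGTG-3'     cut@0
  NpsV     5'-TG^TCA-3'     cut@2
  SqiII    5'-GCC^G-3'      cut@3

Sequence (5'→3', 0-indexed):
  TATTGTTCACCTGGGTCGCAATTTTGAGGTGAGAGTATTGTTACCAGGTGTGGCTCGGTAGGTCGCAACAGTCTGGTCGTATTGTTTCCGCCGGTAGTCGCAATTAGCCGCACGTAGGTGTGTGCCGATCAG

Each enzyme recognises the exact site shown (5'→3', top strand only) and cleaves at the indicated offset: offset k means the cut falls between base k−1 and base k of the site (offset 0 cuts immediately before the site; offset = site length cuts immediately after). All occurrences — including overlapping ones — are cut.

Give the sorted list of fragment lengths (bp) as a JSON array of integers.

Per-enzyme occurrences:
  PtaV GTATTGTT/4: at [34, 78, 131] ⇒ [3, 38, 82]
  DwuI GTCGCAA/1: at [14, 61, 96] ⇒ [15, 62, 97]
  HnxII AGGTG/0: at [26, 45, 115] ⇒ [26, 45, 115]
  NpsV (TGTCA, off=2): no sites
  SqiII GCCG/3: at [89, 106, 123] ⇒ [92, 109, 126]

All cut coordinates (distinct, sorted): [3, 15, 26, 38, 45, 62, 82, 92, 97, 109, 115, 126]

Fragments:
  3→15: 12 bp
  15→26: 11 bp
  26→38: 12 bp
  38→45: 7 bp
  45→62: 17 bp
  62→82: 20 bp
  82→92: 10 bp
  92→97: 5 bp
  97→109: 12 bp
  109→115: 6 bp
  115→126: 11 bp
  126→3 (wrap): 132-126+3 = 9 bp

[5,6,7,9,10,11,11,12,12,12,17,20]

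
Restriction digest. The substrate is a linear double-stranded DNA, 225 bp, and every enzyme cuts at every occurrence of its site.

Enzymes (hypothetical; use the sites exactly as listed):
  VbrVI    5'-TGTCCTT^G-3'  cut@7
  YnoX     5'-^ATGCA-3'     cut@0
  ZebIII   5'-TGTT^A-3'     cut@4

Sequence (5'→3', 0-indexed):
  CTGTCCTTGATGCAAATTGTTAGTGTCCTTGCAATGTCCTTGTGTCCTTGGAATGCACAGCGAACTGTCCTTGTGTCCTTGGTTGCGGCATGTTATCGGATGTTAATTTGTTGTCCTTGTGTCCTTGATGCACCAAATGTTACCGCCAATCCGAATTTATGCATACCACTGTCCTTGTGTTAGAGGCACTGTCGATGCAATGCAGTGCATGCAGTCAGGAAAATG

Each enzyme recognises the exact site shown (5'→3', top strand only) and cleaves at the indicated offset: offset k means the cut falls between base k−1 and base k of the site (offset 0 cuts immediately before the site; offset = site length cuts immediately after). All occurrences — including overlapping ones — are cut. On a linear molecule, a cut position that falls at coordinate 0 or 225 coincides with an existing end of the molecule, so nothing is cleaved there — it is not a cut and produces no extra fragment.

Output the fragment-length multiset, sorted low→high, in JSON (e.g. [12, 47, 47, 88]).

Scan for sites:
  VbrVI (TGTCCTTG, off=7): starts [1, 23, 34, 42, 65, 73, 111, 119, 169] → cuts [8, 30, 41, 49, 72, 80, 118, 126, 176]
  YnoX (ATGCA, off=0): starts [9, 52, 127, 158, 194, 199, 208] → cuts [9, 52, 127, 158, 194, 199, 208]
  ZebIII (TGTTA, off=4): starts [17, 90, 100, 137, 177] → cuts [21, 94, 104, 141, 181]

Pooled cuts: [8, 9, 21, 30, 41, 49, 52, 72, 80, 94, 104, 118, 126, 127, 141, 158, 176, 181, 194, 199, 208]

Fragment lengths:
  [0,8): 8 bp
  [8,9): 1 bp
  [9,21): 12 bp
  [21,30): 9 bp
  [30,41): 11 bp
  [41,49): 8 bp
  [49,52): 3 bp
  [52,72): 20 bp
  [72,80): 8 bp
  [80,94): 14 bp
  [94,104): 10 bp
  [104,118): 14 bp
  [118,126): 8 bp
  [126,127): 1 bp
  [127,141): 14 bp
  [141,158): 17 bp
  [158,176): 18 bp
  [176,181): 5 bp
  [181,194): 13 bp
  [194,199): 5 bp
  [199,208): 9 bp
  [208,225): 17 bp

[1,1,3,5,5,8,8,8,8,9,9,10,11,12,13,14,14,14,17,17,18,20]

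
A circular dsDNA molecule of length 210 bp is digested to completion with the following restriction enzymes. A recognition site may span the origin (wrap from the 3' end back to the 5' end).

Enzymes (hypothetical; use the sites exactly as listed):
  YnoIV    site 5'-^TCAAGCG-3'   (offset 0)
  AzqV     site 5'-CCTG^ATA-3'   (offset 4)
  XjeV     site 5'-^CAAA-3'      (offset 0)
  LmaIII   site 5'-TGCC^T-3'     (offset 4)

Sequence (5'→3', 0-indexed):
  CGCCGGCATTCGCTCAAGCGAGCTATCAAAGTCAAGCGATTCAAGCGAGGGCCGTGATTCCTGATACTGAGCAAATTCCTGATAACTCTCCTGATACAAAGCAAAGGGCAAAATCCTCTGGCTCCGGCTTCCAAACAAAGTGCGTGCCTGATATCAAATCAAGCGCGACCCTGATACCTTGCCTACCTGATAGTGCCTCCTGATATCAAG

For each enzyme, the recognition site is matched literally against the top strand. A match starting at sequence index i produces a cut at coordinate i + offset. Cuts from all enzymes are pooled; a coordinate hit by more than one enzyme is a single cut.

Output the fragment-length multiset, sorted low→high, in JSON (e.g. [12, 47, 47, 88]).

[2,3,3,4,4,4,5,5,5,6,7,8,8,9,10,10,12,13,13,15,18,23,23]

Per-enzyme occurrences:
  YnoIV TCAAGCG/0: at [13, 31, 40, 158, 205] ⇒ [13, 31, 40, 158, 205]
  AzqV CCTGATA/4: at [59, 77, 89, 146, 169, 185, 198] ⇒ [63, 81, 93, 150, 173, 189, 202]
  XjeV CAAA/0: at [26, 71, 96, 101, 108, 131, 135, 154] ⇒ [26, 71, 96, 101, 108, 131, 135, 154]
  LmaIII TGCCT/4: at [144, 179, 193] ⇒ [148, 183, 197]

Pooled cuts: [13, 26, 31, 40, 63, 71, 81, 93, 96, 101, 108, 131, 135, 148, 150, 154, 158, 173, 183, 189, 197, 202, 205]

Fragment lengths:
  13→26: 13 bp
  26→31: 5 bp
  31→40: 9 bp
  40→63: 23 bp
  63→71: 8 bp
  71→81: 10 bp
  81→93: 12 bp
  93→96: 3 bp
  96→101: 5 bp
  101→108: 7 bp
  108→131: 23 bp
  131→135: 4 bp
  135→148: 13 bp
  148→150: 2 bp
  150→154: 4 bp
  154→158: 4 bp
  158→173: 15 bp
  173→183: 10 bp
  183→189: 6 bp
  189→197: 8 bp
  197→202: 5 bp
  202→205: 3 bp
  205→13 (wrap): 210-205+13 = 18 bp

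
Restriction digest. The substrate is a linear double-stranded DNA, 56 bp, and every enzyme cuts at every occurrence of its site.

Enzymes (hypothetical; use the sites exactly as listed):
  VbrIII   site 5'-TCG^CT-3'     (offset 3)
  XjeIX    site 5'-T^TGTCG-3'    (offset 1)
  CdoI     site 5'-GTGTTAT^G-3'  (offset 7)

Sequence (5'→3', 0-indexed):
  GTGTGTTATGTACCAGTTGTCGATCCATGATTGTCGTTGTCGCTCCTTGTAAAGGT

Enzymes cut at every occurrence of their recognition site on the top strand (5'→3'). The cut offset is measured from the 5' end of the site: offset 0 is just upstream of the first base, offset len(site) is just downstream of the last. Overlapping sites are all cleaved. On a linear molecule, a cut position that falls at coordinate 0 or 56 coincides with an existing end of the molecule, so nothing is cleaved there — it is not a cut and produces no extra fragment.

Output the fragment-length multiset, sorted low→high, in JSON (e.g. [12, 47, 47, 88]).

[5,6,8,9,14,14]

Per-enzyme occurrences:
  VbrIII (TCGCT, off=3): starts [39] → cuts [42]
  XjeIX (TTGTCG, off=1): starts [16, 30, 36] → cuts [17, 31, 37]
  CdoI (GTGTTATG, off=7): starts [2] → cuts [9]

Pooled cuts: [9, 17, 31, 37, 42]

Fragment lengths:
  [0,9): 9 bp
  [9,17): 8 bp
  [17,31): 14 bp
  [31,37): 6 bp
  [37,42): 5 bp
  [42,56): 14 bp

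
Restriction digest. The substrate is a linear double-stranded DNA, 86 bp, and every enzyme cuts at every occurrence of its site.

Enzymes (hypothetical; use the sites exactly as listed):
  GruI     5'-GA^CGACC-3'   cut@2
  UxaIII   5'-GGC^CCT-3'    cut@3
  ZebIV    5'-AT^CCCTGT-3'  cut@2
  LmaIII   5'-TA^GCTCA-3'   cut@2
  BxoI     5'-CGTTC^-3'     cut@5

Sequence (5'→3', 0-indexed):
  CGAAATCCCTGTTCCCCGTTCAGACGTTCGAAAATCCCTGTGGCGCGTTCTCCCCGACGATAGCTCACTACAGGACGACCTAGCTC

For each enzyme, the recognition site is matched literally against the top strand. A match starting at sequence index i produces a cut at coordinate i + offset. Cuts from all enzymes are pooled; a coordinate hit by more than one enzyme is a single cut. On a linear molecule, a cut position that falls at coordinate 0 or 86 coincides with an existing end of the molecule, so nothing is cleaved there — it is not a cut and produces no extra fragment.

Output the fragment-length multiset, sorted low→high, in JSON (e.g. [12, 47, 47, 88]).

Scan for sites:
  GruI (GACGACC, off=2): starts [73] → cuts [75]
  UxaIII (GGCCCT, off=3): no sites
  ZebIV (ATCCCTGT, off=2): starts [4, 33] → cuts [6, 35]
  LmaIII (TAGCTCA, off=2): starts [60] → cuts [62]
  BxoI (CGTTC, off=5): starts [16, 24, 45] → cuts [21, 29, 50]

All cut coordinates (distinct, sorted): [6, 21, 29, 35, 50, 62, 75]

Fragment lengths:
  [0,6): 6 bp
  [6,21): 15 bp
  [21,29): 8 bp
  [29,35): 6 bp
  [35,50): 15 bp
  [50,62): 12 bp
  [62,75): 13 bp
  [75,86): 11 bp

[6,6,8,11,12,13,15,15]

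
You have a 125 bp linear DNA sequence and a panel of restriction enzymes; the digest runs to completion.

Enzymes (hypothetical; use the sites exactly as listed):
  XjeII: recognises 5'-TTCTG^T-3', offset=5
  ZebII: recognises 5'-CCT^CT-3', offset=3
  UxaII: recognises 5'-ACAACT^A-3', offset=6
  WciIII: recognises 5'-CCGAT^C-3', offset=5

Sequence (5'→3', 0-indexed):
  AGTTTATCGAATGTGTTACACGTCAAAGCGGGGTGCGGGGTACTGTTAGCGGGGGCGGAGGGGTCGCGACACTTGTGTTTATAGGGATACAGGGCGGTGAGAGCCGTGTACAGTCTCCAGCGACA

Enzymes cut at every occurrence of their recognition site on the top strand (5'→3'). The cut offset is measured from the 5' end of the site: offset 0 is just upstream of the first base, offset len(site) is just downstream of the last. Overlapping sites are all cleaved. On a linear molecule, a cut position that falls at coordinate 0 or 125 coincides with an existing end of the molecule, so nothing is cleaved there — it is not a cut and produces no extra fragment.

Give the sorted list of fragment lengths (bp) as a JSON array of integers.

Scan for sites:
  XjeII (TTCTGT, off=5): no sites
  ZebII (CCTCT, off=3): no sites
  UxaII (ACAACTA, off=6): no sites
  WciIII (CCGATC, off=5): no sites

All cut coordinates (distinct, sorted): ∅

Fragments:
  no cuts → one linear fragment of 125 bp

[125]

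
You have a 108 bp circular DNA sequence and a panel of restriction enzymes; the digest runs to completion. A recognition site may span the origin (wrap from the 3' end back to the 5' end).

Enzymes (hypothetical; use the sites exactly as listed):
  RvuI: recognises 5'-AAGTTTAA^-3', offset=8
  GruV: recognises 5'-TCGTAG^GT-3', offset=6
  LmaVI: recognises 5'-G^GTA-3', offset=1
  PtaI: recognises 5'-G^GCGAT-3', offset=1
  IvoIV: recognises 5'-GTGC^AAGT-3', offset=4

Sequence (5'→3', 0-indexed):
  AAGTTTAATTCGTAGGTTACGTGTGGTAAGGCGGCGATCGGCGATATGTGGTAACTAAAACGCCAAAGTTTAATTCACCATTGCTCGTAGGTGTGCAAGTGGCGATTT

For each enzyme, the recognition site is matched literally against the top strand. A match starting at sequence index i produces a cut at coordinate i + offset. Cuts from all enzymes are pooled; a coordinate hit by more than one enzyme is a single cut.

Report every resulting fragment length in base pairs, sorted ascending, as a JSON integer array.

Site scan:
  RvuI (AAGTTTAA, off=8): starts [0, 65] → cuts [8, 73]
  GruV (TCGTAGGT, off=6): starts [9, 84] → cuts [15, 90]
  LmaVI (GGTA, off=1): starts [24, 49] → cuts [25, 50]
  PtaI (GGCGAT, off=1): starts [32, 39, 100] → cuts [33, 40, 101]
  IvoIV (GTGCAAGT, off=4): starts [92] → cuts [96]

All cut coordinates (distinct, sorted): [8, 15, 25, 33, 40, 50, 73, 90, 96, 101]

Fragments:
  8→15: 7 bp
  15→25: 10 bp
  25→33: 8 bp
  33→40: 7 bp
  40→50: 10 bp
  50→73: 23 bp
  73→90: 17 bp
  90→96: 6 bp
  96→101: 5 bp
  101→8 (wrap): 108-101+8 = 15 bp

[5,6,7,7,8,10,10,15,17,23]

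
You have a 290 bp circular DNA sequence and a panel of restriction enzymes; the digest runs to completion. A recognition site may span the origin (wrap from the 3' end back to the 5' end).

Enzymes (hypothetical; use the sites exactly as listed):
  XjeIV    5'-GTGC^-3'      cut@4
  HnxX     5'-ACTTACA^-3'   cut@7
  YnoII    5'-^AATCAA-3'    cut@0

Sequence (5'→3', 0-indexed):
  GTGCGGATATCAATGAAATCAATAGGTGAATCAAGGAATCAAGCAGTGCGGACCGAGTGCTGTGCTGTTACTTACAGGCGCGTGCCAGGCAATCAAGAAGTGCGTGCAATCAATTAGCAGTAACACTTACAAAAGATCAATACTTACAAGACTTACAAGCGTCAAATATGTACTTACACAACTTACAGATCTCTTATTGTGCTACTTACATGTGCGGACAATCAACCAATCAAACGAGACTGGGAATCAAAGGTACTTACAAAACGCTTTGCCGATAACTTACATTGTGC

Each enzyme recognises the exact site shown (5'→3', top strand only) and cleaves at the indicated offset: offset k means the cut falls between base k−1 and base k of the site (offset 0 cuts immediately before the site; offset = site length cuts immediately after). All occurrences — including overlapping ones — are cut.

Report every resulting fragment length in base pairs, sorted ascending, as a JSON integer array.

[4,4,4,5,5,5,6,8,8,8,9,9,9,11,11,12,12,13,13,15,17,17,17,21,23,24]

Site scan:
  XjeIV GTGC/4: at [0, 45, 56, 61, 81, 99, 103, 198, 211, 286] ⇒ [0, 4, 49, 60, 65, 85, 103, 107, 202, 215]
  HnxX ACTTACA/7: at [69, 124, 141, 150, 171, 180, 203, 254, 277] ⇒ [76, 131, 148, 157, 178, 187, 210, 261, 284]
  YnoII AATCAA/0: at [16, 28, 36, 90, 107, 219, 227, 244] ⇒ [16, 28, 36, 90, 107, 219, 227, 244]

Pooled cuts: [0, 4, 16, 28, 36, 49, 60, 65, 76, 85, 90, 103, 107, 131, 148, 157, 178, 187, 202, 210, 215, 219, 227, 244, 261, 284]

Fragment lengths:
  0→4: 4 bp
  4→16: 12 bp
  16→28: 12 bp
  28→36: 8 bp
  36→49: 13 bp
  49→60: 11 bp
  60→65: 5 bp
  65→76: 11 bp
  76→85: 9 bp
  85→90: 5 bp
  90→103: 13 bp
  103→107: 4 bp
  107→131: 24 bp
  131→148: 17 bp
  148→157: 9 bp
  157→178: 21 bp
  178→187: 9 bp
  187→202: 15 bp
  202→210: 8 bp
  210→215: 5 bp
  215→219: 4 bp
  219→227: 8 bp
  227→244: 17 bp
  244→261: 17 bp
  261→284: 23 bp
  284→0 (wrap): 290-284+0 = 6 bp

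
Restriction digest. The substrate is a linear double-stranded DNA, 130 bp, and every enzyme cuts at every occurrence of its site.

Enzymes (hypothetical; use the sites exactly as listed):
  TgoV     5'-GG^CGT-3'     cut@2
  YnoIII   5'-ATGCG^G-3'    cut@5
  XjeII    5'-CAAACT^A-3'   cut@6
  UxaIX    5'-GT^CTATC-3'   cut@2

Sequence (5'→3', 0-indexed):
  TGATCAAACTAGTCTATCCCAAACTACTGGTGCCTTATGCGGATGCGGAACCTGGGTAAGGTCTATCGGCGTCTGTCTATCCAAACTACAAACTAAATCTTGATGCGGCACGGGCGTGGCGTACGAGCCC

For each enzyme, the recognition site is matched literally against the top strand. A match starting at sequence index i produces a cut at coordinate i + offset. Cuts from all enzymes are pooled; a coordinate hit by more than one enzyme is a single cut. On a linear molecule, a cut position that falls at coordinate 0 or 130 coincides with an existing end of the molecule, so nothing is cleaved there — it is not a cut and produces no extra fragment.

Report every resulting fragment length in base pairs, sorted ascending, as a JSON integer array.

Site scan:
  TgoV GGCGT/2: at [67, 112, 117] ⇒ [69, 114, 119]
  YnoIII ATGCGG/5: at [36, 42, 102] ⇒ [41, 47, 107]
  XjeII CAAACTA/6: at [4, 19, 81, 88] ⇒ [10, 25, 87, 94]
  UxaIX GTCTATC/2: at [11, 60, 74] ⇒ [13, 62, 76]

All cut coordinates (distinct, sorted): [10, 13, 25, 41, 47, 62, 69, 76, 87, 94, 107, 114, 119]

Fragment lengths:
  [0,10): 10 bp
  [10,13): 3 bp
  [13,25): 12 bp
  [25,41): 16 bp
  [41,47): 6 bp
  [47,62): 15 bp
  [62,69): 7 bp
  [69,76): 7 bp
  [76,87): 11 bp
  [87,94): 7 bp
  [94,107): 13 bp
  [107,114): 7 bp
  [114,119): 5 bp
  [119,130): 11 bp

[3,5,6,7,7,7,7,10,11,11,12,13,15,16]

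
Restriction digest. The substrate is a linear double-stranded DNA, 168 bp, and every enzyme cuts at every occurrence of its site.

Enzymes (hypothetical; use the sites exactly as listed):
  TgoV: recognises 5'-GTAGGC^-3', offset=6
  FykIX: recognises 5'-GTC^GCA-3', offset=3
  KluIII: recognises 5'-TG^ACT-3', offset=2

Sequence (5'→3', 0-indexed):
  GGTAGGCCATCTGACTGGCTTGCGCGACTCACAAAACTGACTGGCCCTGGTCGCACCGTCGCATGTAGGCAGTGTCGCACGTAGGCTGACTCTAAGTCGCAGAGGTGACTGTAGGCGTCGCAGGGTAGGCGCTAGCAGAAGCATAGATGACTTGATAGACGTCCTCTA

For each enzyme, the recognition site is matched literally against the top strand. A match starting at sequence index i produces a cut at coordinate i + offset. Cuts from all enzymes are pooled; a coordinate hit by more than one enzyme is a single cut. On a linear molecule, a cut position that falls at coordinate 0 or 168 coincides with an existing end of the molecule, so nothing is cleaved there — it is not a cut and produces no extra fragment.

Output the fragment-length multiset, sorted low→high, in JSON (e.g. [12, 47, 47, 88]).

[2,3,6,6,7,8,9,9,10,10,10,11,13,19,19,26]

Per-enzyme occurrences:
  TgoV (GTAGGC, off=6): starts [1, 64, 80, 110, 124] → cuts [7, 70, 86, 116, 130]
  FykIX (GTCGCA, off=3): starts [49, 57, 73, 95, 116] → cuts [52, 60, 76, 98, 119]
  KluIII (TGACT, off=2): starts [11, 37, 86, 105, 147] → cuts [13, 39, 88, 107, 149]

All cut coordinates (distinct, sorted): [7, 13, 39, 52, 60, 70, 76, 86, 88, 98, 107, 116, 119, 130, 149]

Fragment lengths:
  [0,7): 7 bp
  [7,13): 6 bp
  [13,39): 26 bp
  [39,52): 13 bp
  [52,60): 8 bp
  [60,70): 10 bp
  [70,76): 6 bp
  [76,86): 10 bp
  [86,88): 2 bp
  [88,98): 10 bp
  [98,107): 9 bp
  [107,116): 9 bp
  [116,119): 3 bp
  [119,130): 11 bp
  [130,149): 19 bp
  [149,168): 19 bp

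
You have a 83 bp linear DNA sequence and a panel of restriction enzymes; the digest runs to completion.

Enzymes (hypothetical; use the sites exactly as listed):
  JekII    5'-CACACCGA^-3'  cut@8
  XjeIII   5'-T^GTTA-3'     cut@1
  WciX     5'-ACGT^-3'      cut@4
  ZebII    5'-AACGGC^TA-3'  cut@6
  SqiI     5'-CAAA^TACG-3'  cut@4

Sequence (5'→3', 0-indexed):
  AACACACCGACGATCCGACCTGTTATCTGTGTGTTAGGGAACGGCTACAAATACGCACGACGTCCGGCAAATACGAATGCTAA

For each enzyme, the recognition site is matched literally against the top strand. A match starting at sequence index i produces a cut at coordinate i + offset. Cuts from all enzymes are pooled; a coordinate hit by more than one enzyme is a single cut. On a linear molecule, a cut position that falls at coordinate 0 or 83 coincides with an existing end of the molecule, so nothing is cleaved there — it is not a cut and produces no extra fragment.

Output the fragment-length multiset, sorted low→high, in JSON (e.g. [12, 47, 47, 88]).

[6,8,10,11,11,12,12,13]

Per-enzyme occurrences:
  JekII CACACCGA/8: at [2] ⇒ [10]
  XjeIII TGTTA/1: at [20, 31] ⇒ [21, 32]
  WciX ACGT/4: at [59] ⇒ [63]
  ZebII AACGGCTA/6: at [39] ⇒ [45]
  SqiI CAAATACG/4: at [47, 67] ⇒ [51, 71]

Pooled cuts: [10, 21, 32, 45, 51, 63, 71]

Fragment lengths:
  [0,10): 10 bp
  [10,21): 11 bp
  [21,32): 11 bp
  [32,45): 13 bp
  [45,51): 6 bp
  [51,63): 12 bp
  [63,71): 8 bp
  [71,83): 12 bp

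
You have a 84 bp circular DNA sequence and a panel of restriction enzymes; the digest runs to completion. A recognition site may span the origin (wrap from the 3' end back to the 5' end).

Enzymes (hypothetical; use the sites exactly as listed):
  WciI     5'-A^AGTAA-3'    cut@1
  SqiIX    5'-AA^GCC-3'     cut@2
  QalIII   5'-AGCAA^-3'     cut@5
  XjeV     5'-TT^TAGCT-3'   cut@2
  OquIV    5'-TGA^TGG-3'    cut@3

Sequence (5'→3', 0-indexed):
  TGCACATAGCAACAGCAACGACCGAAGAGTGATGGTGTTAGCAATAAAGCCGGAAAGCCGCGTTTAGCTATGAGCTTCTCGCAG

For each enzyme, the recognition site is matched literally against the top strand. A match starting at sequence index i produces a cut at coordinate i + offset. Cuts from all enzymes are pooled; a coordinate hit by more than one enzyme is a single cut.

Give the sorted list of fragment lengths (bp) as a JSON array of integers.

Scan for sites:
  WciI (AAGTAA, off=1): no sites
  SqiIX AAGCC/2: at [46, 54] ⇒ [48, 56]
  QalIII AGCAA/5: at [7, 13, 39] ⇒ [12, 18, 44]
  XjeV TTTAGCT/2: at [62] ⇒ [64]
  OquIV TGATGG/3: at [29] ⇒ [32]

Pooled cuts: [12, 18, 32, 44, 48, 56, 64]

Fragments:
  12→18: 6 bp
  18→32: 14 bp
  32→44: 12 bp
  44→48: 4 bp
  48→56: 8 bp
  56→64: 8 bp
  64→12 (wrap): 84-64+12 = 32 bp

[4,6,8,8,12,14,32]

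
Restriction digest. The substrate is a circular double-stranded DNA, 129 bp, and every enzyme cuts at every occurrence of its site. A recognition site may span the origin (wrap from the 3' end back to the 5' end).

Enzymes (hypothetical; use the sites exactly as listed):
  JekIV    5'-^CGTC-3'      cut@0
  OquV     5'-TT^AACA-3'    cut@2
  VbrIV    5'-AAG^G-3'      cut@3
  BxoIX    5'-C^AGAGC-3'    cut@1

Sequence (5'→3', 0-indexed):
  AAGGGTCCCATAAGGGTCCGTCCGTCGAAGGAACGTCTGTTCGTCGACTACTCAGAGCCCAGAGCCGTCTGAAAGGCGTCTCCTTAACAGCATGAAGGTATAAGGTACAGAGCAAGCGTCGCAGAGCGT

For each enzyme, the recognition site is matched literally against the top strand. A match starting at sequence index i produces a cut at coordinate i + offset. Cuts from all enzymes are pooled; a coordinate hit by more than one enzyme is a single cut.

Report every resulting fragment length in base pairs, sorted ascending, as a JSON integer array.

[1,3,4,4,4,5,6,7,7,8,8,8,9,10,10,11,12,12]

Scan for sites:
  JekIV CGTC/0: at [18, 22, 33, 41, 65, 76, 116] ⇒ [18, 22, 33, 41, 65, 76, 116]
  OquV TTAACA/2: at [83] ⇒ [85]
  VbrIV AAGG/3: at [0, 11, 27, 72, 94, 101] ⇒ [3, 14, 30, 75, 97, 104]
  BxoIX CAGAGC/1: at [52, 59, 107, 121] ⇒ [53, 60, 108, 122]

Pooled cuts: [3, 14, 18, 22, 30, 33, 41, 53, 60, 65, 75, 76, 85, 97, 104, 108, 116, 122]

Fragment lengths:
  3→14: 11 bp
  14→18: 4 bp
  18→22: 4 bp
  22→30: 8 bp
  30→33: 3 bp
  33→41: 8 bp
  41→53: 12 bp
  53→60: 7 bp
  60→65: 5 bp
  65→75: 10 bp
  75→76: 1 bp
  76→85: 9 bp
  85→97: 12 bp
  97→104: 7 bp
  104→108: 4 bp
  108→116: 8 bp
  116→122: 6 bp
  122→3 (wrap): 129-122+3 = 10 bp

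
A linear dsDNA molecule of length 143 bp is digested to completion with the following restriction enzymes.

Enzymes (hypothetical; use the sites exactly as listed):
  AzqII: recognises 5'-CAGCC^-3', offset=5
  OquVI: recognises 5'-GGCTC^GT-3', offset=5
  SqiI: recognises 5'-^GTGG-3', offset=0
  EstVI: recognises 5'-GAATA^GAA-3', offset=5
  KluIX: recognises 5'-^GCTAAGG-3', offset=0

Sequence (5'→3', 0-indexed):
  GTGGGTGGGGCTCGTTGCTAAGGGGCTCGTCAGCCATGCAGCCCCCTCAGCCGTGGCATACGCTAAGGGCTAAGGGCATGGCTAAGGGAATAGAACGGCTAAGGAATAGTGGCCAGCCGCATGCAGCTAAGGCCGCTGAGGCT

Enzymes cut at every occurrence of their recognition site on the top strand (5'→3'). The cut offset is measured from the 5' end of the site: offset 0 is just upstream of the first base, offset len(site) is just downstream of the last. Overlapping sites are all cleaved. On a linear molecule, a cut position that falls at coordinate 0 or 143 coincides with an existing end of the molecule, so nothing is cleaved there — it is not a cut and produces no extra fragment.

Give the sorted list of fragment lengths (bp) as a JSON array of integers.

Per-enzyme occurrences:
  AzqII CAGCC/5: at [30, 38, 47, 113] ⇒ [35, 43, 52, 118]
  OquVI GGCTCGT/5: at [8, 23] ⇒ [13, 28]
  SqiI GTGG/0: at [0, 4, 52, 108] ⇒ [4, 52, 108] (position 0 is a terminus of the linear molecule — no cut)
  EstVI GAATAGAA/5: at [87] ⇒ [92]
  KluIX GCTAAGG/0: at [16, 61, 68, 80, 97, 125] ⇒ [16, 61, 68, 80, 97, 125]

All cut coordinates (distinct, sorted): [4, 13, 16, 28, 35, 43, 52, 61, 68, 80, 92, 97, 108, 118, 125]

Fragment lengths:
  [0,4): 4 bp
  [4,13): 9 bp
  [13,16): 3 bp
  [16,28): 12 bp
  [28,35): 7 bp
  [35,43): 8 bp
  [43,52): 9 bp
  [52,61): 9 bp
  [61,68): 7 bp
  [68,80): 12 bp
  [80,92): 12 bp
  [92,97): 5 bp
  [97,108): 11 bp
  [108,118): 10 bp
  [118,125): 7 bp
  [125,143): 18 bp

[3,4,5,7,7,7,8,9,9,9,10,11,12,12,12,18]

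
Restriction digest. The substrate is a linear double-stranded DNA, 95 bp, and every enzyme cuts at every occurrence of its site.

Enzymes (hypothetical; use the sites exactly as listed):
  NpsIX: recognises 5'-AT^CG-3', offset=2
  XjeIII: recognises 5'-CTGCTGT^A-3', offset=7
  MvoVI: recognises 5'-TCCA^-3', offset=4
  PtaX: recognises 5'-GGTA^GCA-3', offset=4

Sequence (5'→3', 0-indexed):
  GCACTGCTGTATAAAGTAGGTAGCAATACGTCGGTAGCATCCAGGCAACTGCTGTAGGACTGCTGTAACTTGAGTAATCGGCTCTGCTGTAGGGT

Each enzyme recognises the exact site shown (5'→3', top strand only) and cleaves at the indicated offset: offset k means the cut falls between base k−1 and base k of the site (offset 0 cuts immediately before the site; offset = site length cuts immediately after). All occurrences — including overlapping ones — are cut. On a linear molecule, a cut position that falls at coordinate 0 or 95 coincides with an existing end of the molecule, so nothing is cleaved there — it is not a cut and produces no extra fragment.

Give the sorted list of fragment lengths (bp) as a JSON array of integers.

Per-enzyme occurrences:
  NpsIX (ATCG, off=2): starts [76] → cuts [78]
  XjeIII (CTGCTGTA, off=7): starts [3, 48, 59, 83] → cuts [10, 55, 66, 90]
  MvoVI (TCCA, off=4): starts [39] → cuts [43]
  PtaX (GGTAGCA, off=4): starts [18, 32] → cuts [22, 36]

All cut coordinates (distinct, sorted): [10, 22, 36, 43, 55, 66, 78, 90]

Fragments:
  [0,10): 10 bp
  [10,22): 12 bp
  [22,36): 14 bp
  [36,43): 7 bp
  [43,55): 12 bp
  [55,66): 11 bp
  [66,78): 12 bp
  [78,90): 12 bp
  [90,95): 5 bp

[5,7,10,11,12,12,12,12,14]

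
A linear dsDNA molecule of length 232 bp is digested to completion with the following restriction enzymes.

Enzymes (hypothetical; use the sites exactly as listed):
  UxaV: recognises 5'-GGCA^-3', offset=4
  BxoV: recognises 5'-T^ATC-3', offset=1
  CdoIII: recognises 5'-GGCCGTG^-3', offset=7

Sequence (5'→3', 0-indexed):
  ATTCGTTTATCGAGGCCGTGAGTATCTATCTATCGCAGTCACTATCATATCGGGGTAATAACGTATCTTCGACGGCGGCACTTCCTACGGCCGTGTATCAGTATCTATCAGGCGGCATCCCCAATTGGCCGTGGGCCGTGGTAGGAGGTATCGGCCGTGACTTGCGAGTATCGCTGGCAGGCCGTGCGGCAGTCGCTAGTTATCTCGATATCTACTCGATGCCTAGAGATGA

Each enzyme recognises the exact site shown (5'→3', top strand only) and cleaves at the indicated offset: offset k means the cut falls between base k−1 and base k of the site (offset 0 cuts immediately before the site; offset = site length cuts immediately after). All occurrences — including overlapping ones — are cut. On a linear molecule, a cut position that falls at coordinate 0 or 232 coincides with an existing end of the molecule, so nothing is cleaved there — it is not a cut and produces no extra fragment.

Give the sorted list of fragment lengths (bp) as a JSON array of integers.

Site scan:
  UxaV GGCA/4: at [76, 113, 175, 187] ⇒ [80, 117, 179, 191]
  BxoV TATC/1: at [7, 22, 26, 30, 42, 47, 63, 95, 101, 105, 148, 168, 200, 208] ⇒ [8, 23, 27, 31, 43, 48, 64, 96, 102, 106, 149, 169, 201, 209]
  CdoIII GGCCGTG/7: at [13, 88, 126, 133, 152, 179] ⇒ [20, 95, 133, 140, 159, 186]

Pooled cuts: [8, 20, 23, 27, 31, 43, 48, 64, 80, 95, 96, 102, 106, 117, 133, 140, 149, 159, 169, 179, 186, 191, 201, 209]

Fragment lengths:
  [0,8): 8 bp
  [8,20): 12 bp
  [20,23): 3 bp
  [23,27): 4 bp
  [27,31): 4 bp
  [31,43): 12 bp
  [43,48): 5 bp
  [48,64): 16 bp
  [64,80): 16 bp
  [80,95): 15 bp
  [95,96): 1 bp
  [96,102): 6 bp
  [102,106): 4 bp
  [106,117): 11 bp
  [117,133): 16 bp
  [133,140): 7 bp
  [140,149): 9 bp
  [149,159): 10 bp
  [159,169): 10 bp
  [169,179): 10 bp
  [179,186): 7 bp
  [186,191): 5 bp
  [191,201): 10 bp
  [201,209): 8 bp
  [209,232): 23 bp

[1,3,4,4,4,5,5,6,7,7,8,8,9,10,10,10,10,11,12,12,15,16,16,16,23]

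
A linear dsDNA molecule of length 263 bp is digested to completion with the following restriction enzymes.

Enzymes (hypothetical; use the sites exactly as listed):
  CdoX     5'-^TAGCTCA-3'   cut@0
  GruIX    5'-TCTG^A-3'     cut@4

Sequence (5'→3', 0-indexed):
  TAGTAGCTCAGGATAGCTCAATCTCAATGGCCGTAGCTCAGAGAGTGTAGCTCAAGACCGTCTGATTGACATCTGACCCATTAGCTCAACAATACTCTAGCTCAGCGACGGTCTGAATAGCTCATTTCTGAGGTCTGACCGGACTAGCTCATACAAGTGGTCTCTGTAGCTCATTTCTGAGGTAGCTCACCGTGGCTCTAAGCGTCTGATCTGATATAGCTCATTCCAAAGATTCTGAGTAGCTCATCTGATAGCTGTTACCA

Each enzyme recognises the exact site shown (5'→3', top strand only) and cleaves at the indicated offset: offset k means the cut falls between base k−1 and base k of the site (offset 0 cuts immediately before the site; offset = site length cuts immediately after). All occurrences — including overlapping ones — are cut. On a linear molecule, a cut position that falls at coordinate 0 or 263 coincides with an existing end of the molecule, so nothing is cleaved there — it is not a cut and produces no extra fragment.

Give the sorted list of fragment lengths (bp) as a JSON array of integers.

[2,2,3,3,3,5,6,7,7,10,11,11,13,13,13,14,16,17,18,20,21,22,26]

Per-enzyme occurrences:
  CdoX (TAGCTCA, off=0): starts [3, 13, 33, 47, 81, 97, 117, 144, 166, 182, 216, 239] → cuts [3, 13, 33, 47, 81, 97, 117, 144, 166, 182, 216, 239]
  GruIX (TCTGA, off=4): starts [60, 71, 111, 126, 133, 175, 204, 209, 233, 246] → cuts [64, 75, 115, 130, 137, 179, 208, 213, 237, 250]

All cut coordinates (distinct, sorted): [3, 13, 33, 47, 64, 75, 81, 97, 115, 117, 130, 137, 144, 166, 179, 182, 208, 213, 216, 237, 239, 250]

Fragment lengths:
  [0,3): 3 bp
  [3,13): 10 bp
  [13,33): 20 bp
  [33,47): 14 bp
  [47,64): 17 bp
  [64,75): 11 bp
  [75,81): 6 bp
  [81,97): 16 bp
  [97,115): 18 bp
  [115,117): 2 bp
  [117,130): 13 bp
  [130,137): 7 bp
  [137,144): 7 bp
  [144,166): 22 bp
  [166,179): 13 bp
  [179,182): 3 bp
  [182,208): 26 bp
  [208,213): 5 bp
  [213,216): 3 bp
  [216,237): 21 bp
  [237,239): 2 bp
  [239,250): 11 bp
  [250,263): 13 bp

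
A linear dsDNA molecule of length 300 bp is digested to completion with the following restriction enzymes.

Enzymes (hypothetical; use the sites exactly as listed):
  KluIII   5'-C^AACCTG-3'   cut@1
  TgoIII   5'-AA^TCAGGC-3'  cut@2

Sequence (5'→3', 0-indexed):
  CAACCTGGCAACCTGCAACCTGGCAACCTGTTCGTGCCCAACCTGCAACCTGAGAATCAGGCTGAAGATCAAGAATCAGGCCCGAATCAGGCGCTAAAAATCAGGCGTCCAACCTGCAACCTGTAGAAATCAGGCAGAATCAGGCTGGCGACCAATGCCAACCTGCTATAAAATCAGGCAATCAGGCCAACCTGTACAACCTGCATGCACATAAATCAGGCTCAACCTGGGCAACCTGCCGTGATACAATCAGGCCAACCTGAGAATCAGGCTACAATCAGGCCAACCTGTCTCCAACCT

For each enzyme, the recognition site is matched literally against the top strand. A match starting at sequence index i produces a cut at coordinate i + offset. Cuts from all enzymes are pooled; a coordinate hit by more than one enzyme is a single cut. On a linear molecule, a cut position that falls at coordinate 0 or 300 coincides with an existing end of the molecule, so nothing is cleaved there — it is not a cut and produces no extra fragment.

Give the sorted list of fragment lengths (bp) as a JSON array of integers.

[1,7,7,7,7,7,7,8,8,8,8,9,9,10,10,10,10,11,11,12,14,14,15,16,17,18,19,20]

Scan for sites:
  KluIII CAACCTG/1: at [0, 8, 15, 23, 38, 45, 109, 116, 158, 187, 196, 222, 231, 255, 283] ⇒ [1, 9, 16, 24, 39, 46, 110, 117, 159, 188, 197, 223, 232, 256, 284]
  TgoIII AATCAGGC/2: at [54, 73, 84, 98, 127, 137, 171, 179, 213, 247, 264, 275] ⇒ [56, 75, 86, 100, 129, 139, 173, 181, 215, 249, 266, 277]

Pooled cuts: [1, 9, 16, 24, 39, 46, 56, 75, 86, 100, 110, 117, 129, 139, 159, 173, 181, 188, 197, 215, 223, 232, 249, 256, 266, 277, 284]

Fragment lengths:
  [0,1): 1 bp
  [1,9): 8 bp
  [9,16): 7 bp
  [16,24): 8 bp
  [24,39): 15 bp
  [39,46): 7 bp
  [46,56): 10 bp
  [56,75): 19 bp
  [75,86): 11 bp
  [86,100): 14 bp
  [100,110): 10 bp
  [110,117): 7 bp
  [117,129): 12 bp
  [129,139): 10 bp
  [139,159): 20 bp
  [159,173): 14 bp
  [173,181): 8 bp
  [181,188): 7 bp
  [188,197): 9 bp
  [197,215): 18 bp
  [215,223): 8 bp
  [223,232): 9 bp
  [232,249): 17 bp
  [249,256): 7 bp
  [256,266): 10 bp
  [266,277): 11 bp
  [277,284): 7 bp
  [284,300): 16 bp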